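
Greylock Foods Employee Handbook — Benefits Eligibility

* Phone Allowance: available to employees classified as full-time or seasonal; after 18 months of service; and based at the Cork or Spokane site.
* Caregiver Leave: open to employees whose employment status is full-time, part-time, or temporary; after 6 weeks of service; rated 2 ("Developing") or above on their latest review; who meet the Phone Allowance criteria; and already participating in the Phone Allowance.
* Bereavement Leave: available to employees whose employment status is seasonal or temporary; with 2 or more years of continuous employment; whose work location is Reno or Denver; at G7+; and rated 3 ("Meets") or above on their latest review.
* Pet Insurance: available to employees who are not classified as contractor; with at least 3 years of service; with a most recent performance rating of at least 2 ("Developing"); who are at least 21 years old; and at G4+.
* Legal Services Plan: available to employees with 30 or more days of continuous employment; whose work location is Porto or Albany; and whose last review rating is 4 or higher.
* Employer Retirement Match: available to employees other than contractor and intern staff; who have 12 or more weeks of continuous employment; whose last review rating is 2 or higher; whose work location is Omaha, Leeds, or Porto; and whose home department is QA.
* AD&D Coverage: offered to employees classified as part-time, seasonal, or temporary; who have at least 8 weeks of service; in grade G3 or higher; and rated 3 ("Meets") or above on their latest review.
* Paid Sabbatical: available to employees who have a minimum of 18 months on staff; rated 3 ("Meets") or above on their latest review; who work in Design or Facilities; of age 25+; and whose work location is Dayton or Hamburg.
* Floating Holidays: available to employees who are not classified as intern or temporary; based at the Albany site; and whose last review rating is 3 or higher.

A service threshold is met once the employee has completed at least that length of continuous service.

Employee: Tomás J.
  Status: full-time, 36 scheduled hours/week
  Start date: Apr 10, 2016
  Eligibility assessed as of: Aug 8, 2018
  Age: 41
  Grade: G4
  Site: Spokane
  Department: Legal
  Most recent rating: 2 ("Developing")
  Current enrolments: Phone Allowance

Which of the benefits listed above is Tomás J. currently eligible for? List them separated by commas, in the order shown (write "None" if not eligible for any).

Phone Allowance, Caregiver Leave

Service from Apr 10, 2016 to Aug 8, 2018: 850 days.
Phone Allowance — status full-time ✓; service 850 days ≥ 18 months (≈540 days) ✓; site Spokane ✓ → eligible.
Caregiver Leave — status full-time ✓; service 850 days ≥ 6 weeks (≈42 days) ✓; rating 2 ≥ 2 ✓; eligible for Phone Allowance ✓; enrolled in Phone Allowance ✓ → eligible.
Bereavement Leave — status full-time ✗ (requires seasonal or temporary) → not eligible.
Pet Insurance — status full-time ✓ (not excluded); service 850 days < 3 years (≈1095 days) ✗ → not eligible.
Legal Services Plan — service 850 days ≥ 30 days ✓; site Spokane ✗ (not Porto or Albany) → not eligible.
Employer Retirement Match — status full-time ✓ (not excluded); service 850 days ≥ 12 weeks (≈84 days) ✓; rating 2 ≥ 2 ✓; site Spokane ✗ (not Omaha, Leeds, or Porto) → not eligible.
AD&D Coverage — status full-time ✗ (requires part-time, seasonal, or temporary) → not eligible.
Paid Sabbatical — service 850 days ≥ 18 months (≈540 days) ✓; rating 2 < 3 ✗ → not eligible.
Floating Holidays — status full-time ✓ (not excluded); site Spokane ✗ (not Albany) → not eligible.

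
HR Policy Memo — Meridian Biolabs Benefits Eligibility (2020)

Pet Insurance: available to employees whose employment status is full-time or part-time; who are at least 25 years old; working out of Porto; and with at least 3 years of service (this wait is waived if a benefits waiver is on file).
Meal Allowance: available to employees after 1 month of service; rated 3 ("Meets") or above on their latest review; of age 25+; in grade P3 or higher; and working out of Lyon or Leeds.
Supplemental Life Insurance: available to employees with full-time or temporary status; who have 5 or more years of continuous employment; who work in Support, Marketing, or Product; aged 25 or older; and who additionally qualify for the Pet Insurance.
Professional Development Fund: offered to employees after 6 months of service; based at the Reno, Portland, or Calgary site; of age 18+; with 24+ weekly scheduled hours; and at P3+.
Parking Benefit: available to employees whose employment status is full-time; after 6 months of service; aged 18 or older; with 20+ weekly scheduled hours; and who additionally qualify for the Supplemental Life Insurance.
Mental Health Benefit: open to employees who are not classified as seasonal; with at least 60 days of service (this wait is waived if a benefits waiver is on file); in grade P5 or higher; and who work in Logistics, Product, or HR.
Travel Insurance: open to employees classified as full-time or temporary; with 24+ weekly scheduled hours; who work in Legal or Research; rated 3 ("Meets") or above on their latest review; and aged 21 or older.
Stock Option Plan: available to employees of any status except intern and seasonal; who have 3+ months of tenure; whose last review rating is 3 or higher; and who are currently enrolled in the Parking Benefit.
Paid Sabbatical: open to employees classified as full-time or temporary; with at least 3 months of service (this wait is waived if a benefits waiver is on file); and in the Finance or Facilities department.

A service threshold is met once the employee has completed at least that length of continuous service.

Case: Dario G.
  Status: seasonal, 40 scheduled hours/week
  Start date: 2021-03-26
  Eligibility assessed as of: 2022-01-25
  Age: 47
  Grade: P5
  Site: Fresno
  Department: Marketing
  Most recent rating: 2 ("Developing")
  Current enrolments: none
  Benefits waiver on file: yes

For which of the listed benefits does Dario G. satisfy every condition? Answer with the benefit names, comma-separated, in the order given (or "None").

Service from 2021-03-26 to 2022-01-25: 305 days.
Pet Insurance — status seasonal ✗ (requires full-time or part-time) → not eligible.
Meal Allowance — service 305 days ≥ 1 month (≈30 days) ✓; rating 2 < 3 ✗ → not eligible.
Supplemental Life Insurance — status seasonal ✗ (requires full-time or temporary) → not eligible.
Professional Development Fund — service 305 days ≥ 6 months (≈180 days) ✓; site Fresno ✗ (not Reno, Portland, or Calgary) → not eligible.
Parking Benefit — status seasonal ✗ (requires full-time) → not eligible.
Mental Health Benefit — status seasonal ✗ (excluded) → not eligible.
Travel Insurance — status seasonal ✗ (requires full-time or temporary) → not eligible.
Stock Option Plan — status seasonal ✗ (excluded) → not eligible.
Paid Sabbatical — status seasonal ✗ (requires full-time or temporary) → not eligible.

None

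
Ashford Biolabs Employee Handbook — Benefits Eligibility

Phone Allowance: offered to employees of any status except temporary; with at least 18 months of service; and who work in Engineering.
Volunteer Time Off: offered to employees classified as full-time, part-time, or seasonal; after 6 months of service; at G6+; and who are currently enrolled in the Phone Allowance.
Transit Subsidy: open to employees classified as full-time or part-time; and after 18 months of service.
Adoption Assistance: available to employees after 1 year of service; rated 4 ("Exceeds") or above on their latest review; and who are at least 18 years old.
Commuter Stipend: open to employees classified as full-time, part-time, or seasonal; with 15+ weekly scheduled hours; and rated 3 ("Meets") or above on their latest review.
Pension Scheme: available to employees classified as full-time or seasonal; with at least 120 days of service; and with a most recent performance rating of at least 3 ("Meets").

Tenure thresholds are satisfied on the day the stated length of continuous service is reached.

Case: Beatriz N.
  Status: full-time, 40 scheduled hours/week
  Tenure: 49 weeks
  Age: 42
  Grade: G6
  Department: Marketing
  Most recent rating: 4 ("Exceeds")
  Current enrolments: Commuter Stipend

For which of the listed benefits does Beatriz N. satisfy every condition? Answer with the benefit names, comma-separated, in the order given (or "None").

Commuter Stipend, Pension Scheme

Phone Allowance — status full-time ✓ (not excluded); service 49 weeks < 18 months (≈540 days) ✗ → not eligible.
Volunteer Time Off — status full-time ✓; service 49 weeks ≥ 6 months (≈180 days) ✓; grade G6 ≥ G6 ✓; not enrolled in Phone Allowance ✗ → not eligible.
Transit Subsidy — status full-time ✓; service 49 weeks < 18 months (≈540 days) ✗ → not eligible.
Adoption Assistance — service 49 weeks < 1 year (≈365 days) ✗ → not eligible.
Commuter Stipend — status full-time ✓; 40 hrs/wk ≥ 15 ✓; rating 4 ≥ 3 ✓ → eligible.
Pension Scheme — status full-time ✓; service 49 weeks ≥ 120 days ✓; rating 4 ≥ 3 ✓ → eligible.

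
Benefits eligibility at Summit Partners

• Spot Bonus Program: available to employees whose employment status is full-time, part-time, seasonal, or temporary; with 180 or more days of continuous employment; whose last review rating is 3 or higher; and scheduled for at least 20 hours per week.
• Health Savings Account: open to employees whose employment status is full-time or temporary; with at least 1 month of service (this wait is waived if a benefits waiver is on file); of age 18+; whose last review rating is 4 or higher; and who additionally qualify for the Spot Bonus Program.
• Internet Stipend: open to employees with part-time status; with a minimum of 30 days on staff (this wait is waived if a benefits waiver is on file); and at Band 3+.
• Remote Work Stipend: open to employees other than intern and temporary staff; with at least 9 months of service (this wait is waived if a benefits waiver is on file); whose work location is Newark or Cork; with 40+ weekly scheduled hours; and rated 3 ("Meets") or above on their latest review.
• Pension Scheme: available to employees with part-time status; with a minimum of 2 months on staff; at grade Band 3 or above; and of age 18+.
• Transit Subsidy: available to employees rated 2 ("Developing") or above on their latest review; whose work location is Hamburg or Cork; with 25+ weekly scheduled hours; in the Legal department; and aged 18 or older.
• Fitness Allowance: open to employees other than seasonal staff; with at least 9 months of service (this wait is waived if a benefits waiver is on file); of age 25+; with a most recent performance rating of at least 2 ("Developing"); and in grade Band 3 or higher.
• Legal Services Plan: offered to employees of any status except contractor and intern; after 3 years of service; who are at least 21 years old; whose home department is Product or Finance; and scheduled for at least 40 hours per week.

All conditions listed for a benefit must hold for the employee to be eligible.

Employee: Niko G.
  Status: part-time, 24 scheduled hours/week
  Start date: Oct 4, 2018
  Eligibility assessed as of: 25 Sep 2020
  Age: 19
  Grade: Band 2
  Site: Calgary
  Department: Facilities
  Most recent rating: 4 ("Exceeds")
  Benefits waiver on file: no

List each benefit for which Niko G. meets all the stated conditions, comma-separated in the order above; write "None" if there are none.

Spot Bonus Program

Service from Oct 4, 2018 to 25 Sep 2020: 722 days.
Spot Bonus Program — status part-time ✓; service 722 days ≥ 180 days ✓; rating 4 ≥ 3 ✓; 24 hrs/wk ≥ 20 ✓ → eligible.
Health Savings Account — status part-time ✗ (requires full-time or temporary) → not eligible.
Internet Stipend — status part-time ✓; no waiver, service 722 days ≥ 30 days ✓; grade Band 2 < Band 3 ✗ → not eligible.
Remote Work Stipend — status part-time ✓ (not excluded); no waiver, service 722 days ≥ 9 months (≈270 days) ✓; site Calgary ✗ (not Newark or Cork) → not eligible.
Pension Scheme — status part-time ✓; service 722 days ≥ 2 months (≈60 days) ✓; grade Band 2 < Band 3 ✗ → not eligible.
Transit Subsidy — rating 4 ≥ 2 ✓; site Calgary ✗ (not Hamburg or Cork) → not eligible.
Fitness Allowance — status part-time ✓ (not excluded); no waiver, service 722 days ≥ 9 months (≈270 days) ✓; age 19 < 25 ✗ → not eligible.
Legal Services Plan — status part-time ✓ (not excluded); service 722 days < 3 years (≈1095 days) ✗ → not eligible.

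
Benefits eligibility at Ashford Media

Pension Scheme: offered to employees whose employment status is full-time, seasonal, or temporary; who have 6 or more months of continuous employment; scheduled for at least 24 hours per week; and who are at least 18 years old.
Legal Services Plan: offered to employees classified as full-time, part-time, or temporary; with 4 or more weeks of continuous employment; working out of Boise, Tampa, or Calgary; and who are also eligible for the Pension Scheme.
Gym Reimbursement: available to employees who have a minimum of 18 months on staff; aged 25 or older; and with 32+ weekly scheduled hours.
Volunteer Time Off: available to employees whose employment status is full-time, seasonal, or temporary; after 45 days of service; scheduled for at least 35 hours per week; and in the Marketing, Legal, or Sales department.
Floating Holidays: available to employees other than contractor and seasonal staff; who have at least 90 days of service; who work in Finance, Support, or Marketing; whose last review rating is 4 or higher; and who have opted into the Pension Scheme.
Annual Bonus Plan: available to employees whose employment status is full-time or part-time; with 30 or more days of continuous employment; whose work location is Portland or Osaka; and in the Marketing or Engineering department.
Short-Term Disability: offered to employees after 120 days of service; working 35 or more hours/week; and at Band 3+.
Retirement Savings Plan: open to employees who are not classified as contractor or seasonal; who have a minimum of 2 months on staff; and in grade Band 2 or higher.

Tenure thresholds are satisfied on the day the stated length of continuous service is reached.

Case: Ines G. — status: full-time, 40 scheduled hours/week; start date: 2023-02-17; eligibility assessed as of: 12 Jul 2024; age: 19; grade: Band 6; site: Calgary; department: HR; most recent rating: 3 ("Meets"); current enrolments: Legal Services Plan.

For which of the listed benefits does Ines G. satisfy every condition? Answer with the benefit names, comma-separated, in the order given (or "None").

Service from 2023-02-17 to 12 Jul 2024: 511 days.
Pension Scheme — status full-time ✓; service 511 days ≥ 6 months (≈180 days) ✓; 40 hrs/wk ≥ 24 ✓; age 19 ≥ 18 ✓ → eligible.
Legal Services Plan — status full-time ✓; service 511 days ≥ 4 weeks (≈28 days) ✓; site Calgary ✓; eligible for Pension Scheme ✓ → eligible.
Gym Reimbursement — service 511 days < 18 months (≈540 days) ✗ → not eligible.
Volunteer Time Off — status full-time ✓; service 511 days ≥ 45 days ✓; 40 hrs/wk ≥ 35 ✓; dept HR ✗ → not eligible.
Floating Holidays — status full-time ✓ (not excluded); service 511 days ≥ 90 days ✓; dept HR ✗ → not eligible.
Annual Bonus Plan — status full-time ✓; service 511 days ≥ 30 days ✓; site Calgary ✗ (not Portland or Osaka) → not eligible.
Short-Term Disability — service 511 days ≥ 120 days ✓; 40 hrs/wk ≥ 35 ✓; grade Band 6 ≥ Band 3 ✓ → eligible.
Retirement Savings Plan — status full-time ✓ (not excluded); service 511 days ≥ 2 months (≈60 days) ✓; grade Band 6 ≥ Band 2 ✓ → eligible.

Pension Scheme, Legal Services Plan, Short-Term Disability, Retirement Savings Plan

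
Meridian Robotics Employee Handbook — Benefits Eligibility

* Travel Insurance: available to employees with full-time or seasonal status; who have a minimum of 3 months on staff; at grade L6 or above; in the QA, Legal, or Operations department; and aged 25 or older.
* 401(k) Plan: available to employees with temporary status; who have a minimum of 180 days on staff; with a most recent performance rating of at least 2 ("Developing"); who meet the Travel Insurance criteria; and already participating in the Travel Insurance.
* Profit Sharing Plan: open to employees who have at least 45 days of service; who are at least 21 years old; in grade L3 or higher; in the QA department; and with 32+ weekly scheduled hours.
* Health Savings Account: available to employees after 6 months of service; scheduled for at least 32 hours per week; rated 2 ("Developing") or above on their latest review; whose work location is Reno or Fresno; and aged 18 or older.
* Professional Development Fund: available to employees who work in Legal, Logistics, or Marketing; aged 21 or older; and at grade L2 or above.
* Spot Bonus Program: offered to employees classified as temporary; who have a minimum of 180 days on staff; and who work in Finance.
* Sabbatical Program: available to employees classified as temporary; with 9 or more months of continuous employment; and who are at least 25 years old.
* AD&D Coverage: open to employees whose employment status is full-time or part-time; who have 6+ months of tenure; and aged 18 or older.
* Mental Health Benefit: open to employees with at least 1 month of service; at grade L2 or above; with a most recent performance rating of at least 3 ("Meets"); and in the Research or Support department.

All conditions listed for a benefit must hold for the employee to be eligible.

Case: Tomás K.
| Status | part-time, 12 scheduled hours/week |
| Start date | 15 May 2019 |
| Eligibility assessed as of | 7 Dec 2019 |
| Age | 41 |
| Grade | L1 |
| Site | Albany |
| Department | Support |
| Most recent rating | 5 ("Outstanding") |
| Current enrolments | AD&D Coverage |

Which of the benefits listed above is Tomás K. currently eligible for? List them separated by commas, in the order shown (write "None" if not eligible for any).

Service from 15 May 2019 to 7 Dec 2019: 206 days.
Travel Insurance — status part-time ✗ (requires full-time or seasonal) → not eligible.
401(k) Plan — status part-time ✗ (requires temporary) → not eligible.
Profit Sharing Plan — service 206 days ≥ 45 days ✓; age 41 ≥ 21 ✓; grade L1 < L3 ✗ → not eligible.
Health Savings Account — service 206 days ≥ 6 months (≈180 days) ✓; 12 hrs/wk < 32 ✗ → not eligible.
Professional Development Fund — dept Support ✗ → not eligible.
Spot Bonus Program — status part-time ✗ (requires temporary) → not eligible.
Sabbatical Program — status part-time ✗ (requires temporary) → not eligible.
AD&D Coverage — status part-time ✓; service 206 days ≥ 6 months (≈180 days) ✓; age 41 ≥ 18 ✓ → eligible.
Mental Health Benefit — service 206 days ≥ 1 month (≈30 days) ✓; grade L1 < L2 ✗ → not eligible.

AD&D Coverage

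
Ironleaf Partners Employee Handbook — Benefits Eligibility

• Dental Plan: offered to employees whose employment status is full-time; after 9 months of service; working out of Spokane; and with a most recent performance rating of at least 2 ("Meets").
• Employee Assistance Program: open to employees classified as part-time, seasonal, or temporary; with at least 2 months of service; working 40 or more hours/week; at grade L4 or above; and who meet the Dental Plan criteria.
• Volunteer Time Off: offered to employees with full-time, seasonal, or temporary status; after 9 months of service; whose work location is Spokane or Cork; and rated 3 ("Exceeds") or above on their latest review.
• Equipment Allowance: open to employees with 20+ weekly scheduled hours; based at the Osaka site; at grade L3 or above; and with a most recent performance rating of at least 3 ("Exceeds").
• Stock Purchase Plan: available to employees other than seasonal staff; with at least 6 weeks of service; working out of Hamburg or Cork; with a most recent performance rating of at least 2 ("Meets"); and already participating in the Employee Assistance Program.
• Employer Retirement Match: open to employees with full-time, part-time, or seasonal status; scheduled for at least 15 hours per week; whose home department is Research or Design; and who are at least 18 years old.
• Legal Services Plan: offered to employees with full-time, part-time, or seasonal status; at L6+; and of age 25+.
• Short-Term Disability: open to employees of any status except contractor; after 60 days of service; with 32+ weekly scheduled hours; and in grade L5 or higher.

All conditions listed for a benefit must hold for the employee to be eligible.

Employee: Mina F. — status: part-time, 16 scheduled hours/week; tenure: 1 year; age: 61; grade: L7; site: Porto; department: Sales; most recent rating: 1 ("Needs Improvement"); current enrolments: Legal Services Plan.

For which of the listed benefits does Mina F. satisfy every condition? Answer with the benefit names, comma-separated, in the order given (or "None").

Legal Services Plan

Dental Plan — status part-time ✗ (requires full-time) → not eligible.
Employee Assistance Program — status part-time ✓; service 1 year ≥ 2 months (≈60 days) ✓; 16 hrs/wk < 40 ✗ → not eligible.
Volunteer Time Off — status part-time ✗ (requires full-time, seasonal, or temporary) → not eligible.
Equipment Allowance — 16 hrs/wk < 20 ✗ → not eligible.
Stock Purchase Plan — status part-time ✓ (not excluded); service 1 year ≥ 6 weeks (≈42 days) ✓; site Porto ✗ (not Hamburg or Cork) → not eligible.
Employer Retirement Match — status part-time ✓; 16 hrs/wk ≥ 15 ✓; dept Sales ✗ → not eligible.
Legal Services Plan — status part-time ✓; grade L7 ≥ L6 ✓; age 61 ≥ 25 ✓ → eligible.
Short-Term Disability — status part-time ✓ (not excluded); service 1 year ≥ 60 days ✓; 16 hrs/wk < 32 ✗ → not eligible.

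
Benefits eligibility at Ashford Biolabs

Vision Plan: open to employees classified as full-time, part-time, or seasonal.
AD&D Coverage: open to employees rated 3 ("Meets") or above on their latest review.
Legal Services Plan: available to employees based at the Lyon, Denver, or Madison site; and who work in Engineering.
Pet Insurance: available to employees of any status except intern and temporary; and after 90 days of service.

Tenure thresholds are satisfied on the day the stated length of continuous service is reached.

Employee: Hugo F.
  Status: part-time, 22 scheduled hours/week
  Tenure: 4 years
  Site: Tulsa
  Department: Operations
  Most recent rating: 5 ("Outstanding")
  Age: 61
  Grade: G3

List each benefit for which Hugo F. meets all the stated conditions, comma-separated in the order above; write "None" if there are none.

Vision Plan, AD&D Coverage, Pet Insurance

Vision Plan — status part-time ✓ → eligible.
AD&D Coverage — rating 5 ≥ 3 ✓ → eligible.
Legal Services Plan — site Tulsa ✗ (not Lyon, Denver, or Madison) → not eligible.
Pet Insurance — status part-time ✓ (not excluded); service 4 years ≥ 90 days ✓ → eligible.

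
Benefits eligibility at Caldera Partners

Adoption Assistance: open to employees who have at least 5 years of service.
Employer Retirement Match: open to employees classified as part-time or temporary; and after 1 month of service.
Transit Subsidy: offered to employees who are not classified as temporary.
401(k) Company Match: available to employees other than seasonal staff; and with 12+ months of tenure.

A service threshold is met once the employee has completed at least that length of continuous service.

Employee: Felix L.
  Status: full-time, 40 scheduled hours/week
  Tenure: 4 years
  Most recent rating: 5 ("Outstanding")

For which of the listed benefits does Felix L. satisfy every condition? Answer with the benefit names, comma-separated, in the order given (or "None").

Transit Subsidy, 401(k) Company Match

Adoption Assistance — service 4 years < 5 years ✗ → not eligible.
Employer Retirement Match — status full-time ✗ (requires part-time or temporary) → not eligible.
Transit Subsidy — status full-time ✓ (not excluded) → eligible.
401(k) Company Match — status full-time ✓ (not excluded); service 4 years ≥ 12 months (≈360 days) ✓ → eligible.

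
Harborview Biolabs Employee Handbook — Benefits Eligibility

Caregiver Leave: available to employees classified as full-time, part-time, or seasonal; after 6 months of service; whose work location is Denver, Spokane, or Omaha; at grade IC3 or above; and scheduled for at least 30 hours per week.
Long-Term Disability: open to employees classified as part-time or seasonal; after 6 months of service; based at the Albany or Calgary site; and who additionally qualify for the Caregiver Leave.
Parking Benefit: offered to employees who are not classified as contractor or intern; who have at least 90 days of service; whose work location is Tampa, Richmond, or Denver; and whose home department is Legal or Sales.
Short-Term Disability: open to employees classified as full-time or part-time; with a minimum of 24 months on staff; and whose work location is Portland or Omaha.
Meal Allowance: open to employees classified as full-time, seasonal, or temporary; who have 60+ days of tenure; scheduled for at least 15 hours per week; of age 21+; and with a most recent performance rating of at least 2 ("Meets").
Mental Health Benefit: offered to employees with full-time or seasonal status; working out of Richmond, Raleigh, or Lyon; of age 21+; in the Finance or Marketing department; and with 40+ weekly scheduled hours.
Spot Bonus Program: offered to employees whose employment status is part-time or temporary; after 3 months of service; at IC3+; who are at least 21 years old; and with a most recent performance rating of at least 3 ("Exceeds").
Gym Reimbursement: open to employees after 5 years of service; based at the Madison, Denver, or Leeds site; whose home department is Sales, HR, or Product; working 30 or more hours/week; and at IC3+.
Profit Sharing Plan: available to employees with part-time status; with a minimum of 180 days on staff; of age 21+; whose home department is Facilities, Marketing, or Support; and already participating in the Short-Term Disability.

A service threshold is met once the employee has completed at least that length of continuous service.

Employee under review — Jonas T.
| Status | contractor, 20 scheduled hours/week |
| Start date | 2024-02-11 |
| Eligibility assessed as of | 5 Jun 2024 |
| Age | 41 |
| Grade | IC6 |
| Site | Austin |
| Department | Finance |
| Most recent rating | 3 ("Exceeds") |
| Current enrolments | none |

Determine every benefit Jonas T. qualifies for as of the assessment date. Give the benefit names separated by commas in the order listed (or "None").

Service from 2024-02-11 to 5 Jun 2024: 115 days.
Caregiver Leave — status contractor ✗ (requires full-time, part-time, or seasonal) → not eligible.
Long-Term Disability — status contractor ✗ (requires part-time or seasonal) → not eligible.
Parking Benefit — status contractor ✗ (excluded) → not eligible.
Short-Term Disability — status contractor ✗ (requires full-time or part-time) → not eligible.
Meal Allowance — status contractor ✗ (requires full-time, seasonal, or temporary) → not eligible.
Mental Health Benefit — status contractor ✗ (requires full-time or seasonal) → not eligible.
Spot Bonus Program — status contractor ✗ (requires part-time or temporary) → not eligible.
Gym Reimbursement — service 115 days < 5 years (≈1825 days) ✗ → not eligible.
Profit Sharing Plan — status contractor ✗ (requires part-time) → not eligible.

None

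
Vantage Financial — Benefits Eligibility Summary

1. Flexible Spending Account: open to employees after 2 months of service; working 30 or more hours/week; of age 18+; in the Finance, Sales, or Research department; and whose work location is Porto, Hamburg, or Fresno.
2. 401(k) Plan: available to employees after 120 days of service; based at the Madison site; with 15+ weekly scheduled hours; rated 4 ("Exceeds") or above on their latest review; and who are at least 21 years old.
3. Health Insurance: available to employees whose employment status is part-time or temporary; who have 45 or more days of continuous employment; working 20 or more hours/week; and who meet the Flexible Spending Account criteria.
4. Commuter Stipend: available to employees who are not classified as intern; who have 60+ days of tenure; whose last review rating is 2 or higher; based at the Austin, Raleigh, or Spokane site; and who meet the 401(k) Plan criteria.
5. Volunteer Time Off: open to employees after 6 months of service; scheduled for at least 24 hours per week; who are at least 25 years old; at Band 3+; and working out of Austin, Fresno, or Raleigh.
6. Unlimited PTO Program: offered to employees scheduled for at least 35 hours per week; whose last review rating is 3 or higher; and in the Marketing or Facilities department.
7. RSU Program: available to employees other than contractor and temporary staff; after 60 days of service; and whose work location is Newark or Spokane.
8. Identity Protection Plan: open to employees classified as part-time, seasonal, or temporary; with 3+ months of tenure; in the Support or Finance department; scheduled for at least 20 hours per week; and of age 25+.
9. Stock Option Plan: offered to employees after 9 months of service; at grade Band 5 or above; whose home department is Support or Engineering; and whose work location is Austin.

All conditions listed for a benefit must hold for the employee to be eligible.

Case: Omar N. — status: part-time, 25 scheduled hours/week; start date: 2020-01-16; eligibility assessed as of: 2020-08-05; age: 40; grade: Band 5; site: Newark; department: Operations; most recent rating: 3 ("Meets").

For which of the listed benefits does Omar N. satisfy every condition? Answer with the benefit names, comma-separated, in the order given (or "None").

Service from 2020-01-16 to 2020-08-05: 202 days.
Flexible Spending Account — service 202 days ≥ 2 months (≈60 days) ✓; 25 hrs/wk < 30 ✗ → not eligible.
401(k) Plan — service 202 days ≥ 120 days ✓; site Newark ✗ (not Madison) → not eligible.
Health Insurance — status part-time ✓; service 202 days ≥ 45 days ✓; 25 hrs/wk ≥ 20 ✓; not eligible for Flexible Spending Account ✗ → not eligible.
Commuter Stipend — status part-time ✓ (not excluded); service 202 days ≥ 60 days ✓; rating 3 ≥ 2 ✓; site Newark ✗ (not Austin, Raleigh, or Spokane) → not eligible.
Volunteer Time Off — service 202 days ≥ 6 months (≈180 days) ✓; 25 hrs/wk ≥ 24 ✓; age 40 ≥ 25 ✓; grade Band 5 ≥ Band 3 ✓; site Newark ✗ (not Austin, Fresno, or Raleigh) → not eligible.
Unlimited PTO Program — 25 hrs/wk < 35 ✗ → not eligible.
RSU Program — status part-time ✓ (not excluded); service 202 days ≥ 60 days ✓; site Newark ✓ → eligible.
Identity Protection Plan — status part-time ✓; service 202 days ≥ 3 months (≈90 days) ✓; dept Operations ✗ → not eligible.
Stock Option Plan — service 202 days < 9 months (≈270 days) ✗ → not eligible.

RSU Program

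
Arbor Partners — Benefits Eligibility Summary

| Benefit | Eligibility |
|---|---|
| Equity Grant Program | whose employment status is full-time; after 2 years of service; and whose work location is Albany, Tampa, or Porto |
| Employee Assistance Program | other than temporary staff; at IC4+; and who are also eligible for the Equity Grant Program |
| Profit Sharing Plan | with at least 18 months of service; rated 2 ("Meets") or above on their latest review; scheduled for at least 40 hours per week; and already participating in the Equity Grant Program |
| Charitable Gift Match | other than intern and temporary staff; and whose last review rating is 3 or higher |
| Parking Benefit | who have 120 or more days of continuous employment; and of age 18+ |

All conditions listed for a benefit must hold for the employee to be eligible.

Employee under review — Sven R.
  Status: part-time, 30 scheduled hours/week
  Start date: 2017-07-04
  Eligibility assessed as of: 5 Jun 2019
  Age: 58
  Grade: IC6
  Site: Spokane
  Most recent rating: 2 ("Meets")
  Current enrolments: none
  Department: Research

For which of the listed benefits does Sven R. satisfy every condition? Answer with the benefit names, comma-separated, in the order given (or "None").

Parking Benefit

Service from 2017-07-04 to 5 Jun 2019: 701 days.
Equity Grant Program — status part-time ✗ (requires full-time) → not eligible.
Employee Assistance Program — status part-time ✓ (not excluded); grade IC6 ≥ IC4 ✓; not eligible for Equity Grant Program ✗ → not eligible.
Profit Sharing Plan — service 701 days ≥ 18 months (≈540 days) ✓; rating 2 ≥ 2 ✓; 30 hrs/wk < 40 ✗ → not eligible.
Charitable Gift Match — status part-time ✓ (not excluded); rating 2 < 3 ✗ → not eligible.
Parking Benefit — service 701 days ≥ 120 days ✓; age 58 ≥ 18 ✓ → eligible.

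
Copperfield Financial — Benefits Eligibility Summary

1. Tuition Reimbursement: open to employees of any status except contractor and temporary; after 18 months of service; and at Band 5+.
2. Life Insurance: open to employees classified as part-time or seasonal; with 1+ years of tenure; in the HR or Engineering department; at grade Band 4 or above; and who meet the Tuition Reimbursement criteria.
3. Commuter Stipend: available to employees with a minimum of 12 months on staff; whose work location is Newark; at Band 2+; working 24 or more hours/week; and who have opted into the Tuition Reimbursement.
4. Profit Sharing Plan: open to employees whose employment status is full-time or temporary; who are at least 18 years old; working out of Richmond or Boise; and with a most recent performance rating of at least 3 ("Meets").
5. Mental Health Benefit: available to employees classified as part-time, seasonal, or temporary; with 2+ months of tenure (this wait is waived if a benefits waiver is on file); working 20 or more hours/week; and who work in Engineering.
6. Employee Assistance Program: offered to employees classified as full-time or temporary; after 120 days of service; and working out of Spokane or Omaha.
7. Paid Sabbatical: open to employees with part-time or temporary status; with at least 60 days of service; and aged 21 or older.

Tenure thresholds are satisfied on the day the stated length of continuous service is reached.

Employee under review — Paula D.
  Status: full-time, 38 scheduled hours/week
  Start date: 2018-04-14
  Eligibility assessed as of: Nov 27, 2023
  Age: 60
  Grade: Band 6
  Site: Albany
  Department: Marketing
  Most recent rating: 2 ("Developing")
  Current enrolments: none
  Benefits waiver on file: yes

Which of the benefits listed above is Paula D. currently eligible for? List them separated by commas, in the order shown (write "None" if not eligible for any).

Tuition Reimbursement

Service from 2018-04-14 to Nov 27, 2023: 2053 days.
Tuition Reimbursement — status full-time ✓ (not excluded); service 2053 days ≥ 18 months (≈540 days) ✓; grade Band 6 ≥ Band 5 ✓ → eligible.
Life Insurance — status full-time ✗ (requires part-time or seasonal) → not eligible.
Commuter Stipend — service 2053 days ≥ 12 months (≈360 days) ✓; site Albany ✗ (not Newark) → not eligible.
Profit Sharing Plan — status full-time ✓; age 60 ≥ 18 ✓; site Albany ✗ (not Richmond or Boise) → not eligible.
Mental Health Benefit — status full-time ✗ (requires part-time, seasonal, or temporary) → not eligible.
Employee Assistance Program — status full-time ✓; service 2053 days ≥ 120 days ✓; site Albany ✗ (not Spokane or Omaha) → not eligible.
Paid Sabbatical — status full-time ✗ (requires part-time or temporary) → not eligible.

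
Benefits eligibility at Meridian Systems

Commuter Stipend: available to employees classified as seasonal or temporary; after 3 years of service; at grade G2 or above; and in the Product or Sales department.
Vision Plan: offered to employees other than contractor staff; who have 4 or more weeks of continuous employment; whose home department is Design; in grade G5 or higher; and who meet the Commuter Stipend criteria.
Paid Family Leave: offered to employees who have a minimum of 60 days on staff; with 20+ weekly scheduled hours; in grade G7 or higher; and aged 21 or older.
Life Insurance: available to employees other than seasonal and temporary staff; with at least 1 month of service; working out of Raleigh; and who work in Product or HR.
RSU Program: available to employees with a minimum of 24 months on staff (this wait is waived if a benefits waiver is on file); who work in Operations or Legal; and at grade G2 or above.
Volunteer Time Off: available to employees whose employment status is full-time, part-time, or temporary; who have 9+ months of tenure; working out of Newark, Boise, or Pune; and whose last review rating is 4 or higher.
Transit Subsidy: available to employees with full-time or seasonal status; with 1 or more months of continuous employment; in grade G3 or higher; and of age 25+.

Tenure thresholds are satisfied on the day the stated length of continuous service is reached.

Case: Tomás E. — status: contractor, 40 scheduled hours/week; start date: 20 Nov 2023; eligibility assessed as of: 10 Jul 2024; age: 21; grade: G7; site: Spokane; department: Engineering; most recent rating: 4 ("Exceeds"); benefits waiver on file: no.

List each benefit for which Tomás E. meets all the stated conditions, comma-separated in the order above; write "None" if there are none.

Service from 20 Nov 2023 to 10 Jul 2024: 233 days.
Commuter Stipend — status contractor ✗ (requires seasonal or temporary) → not eligible.
Vision Plan — status contractor ✗ (excluded) → not eligible.
Paid Family Leave — service 233 days ≥ 60 days ✓; 40 hrs/wk ≥ 20 ✓; grade G7 ≥ G7 ✓; age 21 ≥ 21 ✓ → eligible.
Life Insurance — status contractor ✓ (not excluded); service 233 days ≥ 1 month (≈30 days) ✓; site Spokane ✗ (not Raleigh) → not eligible.
RSU Program — no waiver, service 233 days < 24 months (≈720 days) ✗ → not eligible.
Volunteer Time Off — status contractor ✗ (requires full-time, part-time, or temporary) → not eligible.
Transit Subsidy — status contractor ✗ (requires full-time or seasonal) → not eligible.

Paid Family Leave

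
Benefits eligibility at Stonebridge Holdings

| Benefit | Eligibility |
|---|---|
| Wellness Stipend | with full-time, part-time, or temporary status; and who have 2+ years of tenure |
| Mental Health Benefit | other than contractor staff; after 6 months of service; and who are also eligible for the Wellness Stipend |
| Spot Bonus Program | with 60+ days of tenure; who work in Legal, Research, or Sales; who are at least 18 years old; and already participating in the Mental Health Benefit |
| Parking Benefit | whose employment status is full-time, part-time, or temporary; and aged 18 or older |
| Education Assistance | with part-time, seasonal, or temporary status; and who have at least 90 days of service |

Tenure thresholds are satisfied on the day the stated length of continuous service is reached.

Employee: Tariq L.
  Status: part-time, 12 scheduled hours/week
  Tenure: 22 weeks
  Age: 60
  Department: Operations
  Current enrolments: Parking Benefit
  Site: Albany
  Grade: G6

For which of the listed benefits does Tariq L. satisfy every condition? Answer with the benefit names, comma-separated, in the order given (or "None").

Wellness Stipend — status part-time ✓; service 22 weeks < 2 years (≈730 days) ✗ → not eligible.
Mental Health Benefit — status part-time ✓ (not excluded); service 22 weeks < 6 months (≈180 days) ✗ → not eligible.
Spot Bonus Program — service 22 weeks ≥ 60 days ✓; dept Operations ✗ → not eligible.
Parking Benefit — status part-time ✓; age 60 ≥ 18 ✓ → eligible.
Education Assistance — status part-time ✓; service 22 weeks ≥ 90 days ✓ → eligible.

Parking Benefit, Education Assistance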